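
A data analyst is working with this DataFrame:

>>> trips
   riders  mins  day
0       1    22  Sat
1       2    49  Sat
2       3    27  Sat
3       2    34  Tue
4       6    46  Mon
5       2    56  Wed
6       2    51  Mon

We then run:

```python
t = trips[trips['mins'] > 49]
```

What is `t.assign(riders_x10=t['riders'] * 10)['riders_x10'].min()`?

20

filter rows where mins > 49:
   riders  mins  day
5       2    56  Wed
6       2    51  Mon
add column riders_x10 = t['riders'] * 10:
   riders  mins  day  riders_x10
5       2    56  Wed          20
6       2    51  Mon          20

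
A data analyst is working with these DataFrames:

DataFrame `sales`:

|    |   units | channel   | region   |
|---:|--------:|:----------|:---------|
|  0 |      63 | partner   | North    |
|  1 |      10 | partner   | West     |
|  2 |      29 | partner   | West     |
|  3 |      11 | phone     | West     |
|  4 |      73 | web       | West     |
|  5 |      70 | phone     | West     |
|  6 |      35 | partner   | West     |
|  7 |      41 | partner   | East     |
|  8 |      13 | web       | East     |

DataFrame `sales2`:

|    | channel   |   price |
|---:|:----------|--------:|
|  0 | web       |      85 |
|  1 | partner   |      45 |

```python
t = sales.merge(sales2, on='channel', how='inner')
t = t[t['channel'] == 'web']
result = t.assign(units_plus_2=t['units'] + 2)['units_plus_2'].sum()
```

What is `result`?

merge on 'channel' (how='inner') → 7 rows:
   units  channel region  price
0     63  partner  North     45
1     10  partner   West     45
2     29  partner   West     45
3     73      web   West     85
4     35  partner   West     45
5     41  partner   East     45
6     13      web   East     85
filter rows where channel == 'web':
   units channel region  price
3     73     web   West     85
6     13     web   East     85
add column units_plus_2 = t['units'] + 2:
   units channel region  price  units_plus_2
3     73     web   West     85            75
6     13     web   East     85            15
So sum() = 90.

90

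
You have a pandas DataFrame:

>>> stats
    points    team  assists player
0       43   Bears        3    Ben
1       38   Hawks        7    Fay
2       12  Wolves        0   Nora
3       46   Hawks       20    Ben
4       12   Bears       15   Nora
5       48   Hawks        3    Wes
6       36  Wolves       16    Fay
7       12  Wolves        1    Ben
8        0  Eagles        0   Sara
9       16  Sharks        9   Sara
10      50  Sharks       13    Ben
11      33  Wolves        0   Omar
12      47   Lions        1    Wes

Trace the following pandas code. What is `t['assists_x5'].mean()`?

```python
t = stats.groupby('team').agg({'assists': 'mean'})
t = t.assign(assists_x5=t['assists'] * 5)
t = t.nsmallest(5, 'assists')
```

group by team, mean of assists:
        assists
team           
Bears      9.00
Eagles     0.00
Hawks     10.00
Lions      1.00
Sharks    11.00
Wolves     4.25
add column assists_x5 = t['assists'] * 5:
        assists  assists_x5
team                       
Bears      9.00       45.00
Eagles     0.00        0.00
Hawks     10.00       50.00
Lions      1.00        5.00
Sharks    11.00       55.00
Wolves     4.25       21.25
take 5 rows with smallest assists:
        assists  assists_x5
team                       
Eagles     0.00        0.00
Lions      1.00        5.00
Wolves     4.25       21.25
Bears      9.00       45.00
Hawks     10.00       50.00
So mean() = 24.25.

24.25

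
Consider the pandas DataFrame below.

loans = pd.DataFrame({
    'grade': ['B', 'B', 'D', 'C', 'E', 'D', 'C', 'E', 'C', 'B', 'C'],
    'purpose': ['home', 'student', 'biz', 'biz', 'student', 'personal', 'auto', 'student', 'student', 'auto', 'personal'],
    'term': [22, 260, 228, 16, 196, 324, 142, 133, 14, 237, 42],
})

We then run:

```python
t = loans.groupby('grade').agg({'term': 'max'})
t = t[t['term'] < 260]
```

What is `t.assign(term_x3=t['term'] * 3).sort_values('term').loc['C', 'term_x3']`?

group by grade, max of term:
       term
grade      
B       260
C       142
D       324
E       196
filter rows where term < 260:
       term
grade      
C       142
E       196
add column term_x3 = t['term'] * 3:
       term  term_x3
grade               
C       142      426
E       196      588
sort by term:
       term  term_x3
grade               
C       142      426
E       196      588
So loc['C', 'term_x3'] = 426.

426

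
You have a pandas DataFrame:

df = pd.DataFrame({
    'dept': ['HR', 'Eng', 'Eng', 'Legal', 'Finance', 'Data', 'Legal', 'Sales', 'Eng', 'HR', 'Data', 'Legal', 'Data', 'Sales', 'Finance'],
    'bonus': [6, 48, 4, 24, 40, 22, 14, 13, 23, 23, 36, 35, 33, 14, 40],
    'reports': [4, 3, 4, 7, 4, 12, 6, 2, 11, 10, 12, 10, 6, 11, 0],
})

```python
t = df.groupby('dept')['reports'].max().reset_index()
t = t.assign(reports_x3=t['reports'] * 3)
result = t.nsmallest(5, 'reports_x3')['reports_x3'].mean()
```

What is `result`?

27.6

group by dept, max of reports:
dept
Data       12
Eng        11
Finance     4
HR         10
Legal      10
Sales      11
Name: reports, dtype: int64
reset_index():
      dept  reports
0     Data       12
1      Eng       11
2  Finance        4
3       HR       10
4    Legal       10
5    Sales       11
add column reports_x3 = t['reports'] * 3:
      dept  reports  reports_x3
0     Data       12          36
1      Eng       11          33
2  Finance        4          12
3       HR       10          30
4    Legal       10          30
5    Sales       11          33
take 5 rows with smallest reports_x3:
      dept  reports  reports_x3
2  Finance        4          12
3       HR       10          30
4    Legal       10          30
1      Eng       11          33
5    Sales       11          33
Taking the mean of column 'reports_x3' gives 27.6.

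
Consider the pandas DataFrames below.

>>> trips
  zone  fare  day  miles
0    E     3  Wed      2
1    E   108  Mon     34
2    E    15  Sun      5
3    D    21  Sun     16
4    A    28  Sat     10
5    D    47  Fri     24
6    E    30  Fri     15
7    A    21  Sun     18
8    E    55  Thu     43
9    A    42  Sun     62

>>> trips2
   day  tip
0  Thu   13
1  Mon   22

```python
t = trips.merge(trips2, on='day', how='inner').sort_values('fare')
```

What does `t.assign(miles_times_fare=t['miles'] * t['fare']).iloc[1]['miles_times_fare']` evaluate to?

3672

merge on 'day' (how='inner') → 2 rows:
  zone  fare  day  miles  tip
0    E   108  Mon     34   22
1    E    55  Thu     43   13
sort by fare:
  zone  fare  day  miles  tip
1    E    55  Thu     43   13
0    E   108  Mon     34   22
add column miles_times_fare = t['miles'] * t['fare']:
  zone  fare  day  miles  tip  miles_times_fare
1    E    55  Thu     43   13              2365
0    E   108  Mon     34   22              3672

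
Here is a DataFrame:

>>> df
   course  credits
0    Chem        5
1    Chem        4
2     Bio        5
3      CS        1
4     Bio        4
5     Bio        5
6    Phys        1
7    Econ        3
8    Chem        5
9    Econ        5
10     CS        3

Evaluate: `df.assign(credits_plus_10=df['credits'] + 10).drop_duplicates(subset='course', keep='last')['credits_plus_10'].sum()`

add column credits_plus_10 = df['credits'] + 10:
   course  credits  credits_plus_10
0    Chem        5               15
1    Chem        4               14
2     Bio        5               15
3      CS        1               11
4     Bio        4               14
5     Bio        5               15
6    Phys        1               11
7    Econ        3               13
8    Chem        5               15
9    Econ        5               15
10     CS        3               13
drop duplicate course (keep=last):
   course  credits  credits_plus_10
5     Bio        5               15
6    Phys        1               11
8    Chem        5               15
9    Econ        5               15
10     CS        3               13

69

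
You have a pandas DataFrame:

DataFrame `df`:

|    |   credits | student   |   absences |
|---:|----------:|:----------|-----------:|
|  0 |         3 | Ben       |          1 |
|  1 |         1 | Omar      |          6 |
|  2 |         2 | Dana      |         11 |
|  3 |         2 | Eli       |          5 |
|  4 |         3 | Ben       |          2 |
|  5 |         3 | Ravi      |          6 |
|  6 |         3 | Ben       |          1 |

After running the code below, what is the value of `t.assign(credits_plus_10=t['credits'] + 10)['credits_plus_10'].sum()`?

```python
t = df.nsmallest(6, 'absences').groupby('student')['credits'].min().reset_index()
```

take 6 rows with smallest absences:
   credits student  absences
0        3     Ben         1
6        3     Ben         1
4        3     Ben         2
3        2     Eli         5
1        1    Omar         6
5        3    Ravi         6
group by student, min of credits:
student
Ben     3
Eli     2
Omar    1
Ravi    3
Name: credits, dtype: int64
reset_index():
  student  credits
0     Ben        3
1     Eli        2
2    Omar        1
3    Ravi        3
add column credits_plus_10 = t['credits'] + 10:
  student  credits  credits_plus_10
0     Ben        3               13
1     Eli        2               12
2    Omar        1               11
3    Ravi        3               13
sum of column 'credits_plus_10' → 49

49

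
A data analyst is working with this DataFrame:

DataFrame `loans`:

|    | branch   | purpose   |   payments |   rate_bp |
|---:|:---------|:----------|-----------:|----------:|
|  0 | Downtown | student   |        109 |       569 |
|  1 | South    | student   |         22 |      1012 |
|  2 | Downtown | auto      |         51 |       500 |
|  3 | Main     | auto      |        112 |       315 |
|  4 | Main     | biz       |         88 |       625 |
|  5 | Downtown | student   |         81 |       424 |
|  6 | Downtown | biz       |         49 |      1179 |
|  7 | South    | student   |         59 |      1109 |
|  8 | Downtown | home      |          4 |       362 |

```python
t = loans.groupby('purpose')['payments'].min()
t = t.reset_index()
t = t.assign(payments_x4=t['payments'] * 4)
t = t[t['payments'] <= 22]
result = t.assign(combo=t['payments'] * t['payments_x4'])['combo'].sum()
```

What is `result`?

2000

group by purpose, min of payments:
purpose
auto       51
biz        49
home        4
student    22
Name: payments, dtype: int64
reset_index():
   purpose  payments
0     auto        51
1      biz        49
2     home         4
3  student        22
add column payments_x4 = t['payments'] * 4:
   purpose  payments  payments_x4
0     auto        51          204
1      biz        49          196
2     home         4           16
3  student        22           88
filter rows where payments <= 22:
   purpose  payments  payments_x4
2     home         4           16
3  student        22           88
add column combo = t['payments'] * t['payments_x4']:
   purpose  payments  payments_x4  combo
2     home         4           16     64
3  student        22           88   1936
Reading off the sum of column 'combo', we get 2000.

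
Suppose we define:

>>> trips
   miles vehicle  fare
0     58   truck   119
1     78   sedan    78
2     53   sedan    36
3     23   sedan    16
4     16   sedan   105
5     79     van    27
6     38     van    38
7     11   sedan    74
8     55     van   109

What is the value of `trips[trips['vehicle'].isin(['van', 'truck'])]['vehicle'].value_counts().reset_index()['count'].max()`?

3

filter rows where vehicle in ['van', 'truck']:
   miles vehicle  fare
0     58   truck   119
5     79     van    27
6     38     van    38
8     55     van   109
value_counts of vehicle:
vehicle
van      3
truck    1
Name: count, dtype: int64
reset_index():
  vehicle  count
0     van      3
1   truck      1
Finally, max of column 'count' = 3.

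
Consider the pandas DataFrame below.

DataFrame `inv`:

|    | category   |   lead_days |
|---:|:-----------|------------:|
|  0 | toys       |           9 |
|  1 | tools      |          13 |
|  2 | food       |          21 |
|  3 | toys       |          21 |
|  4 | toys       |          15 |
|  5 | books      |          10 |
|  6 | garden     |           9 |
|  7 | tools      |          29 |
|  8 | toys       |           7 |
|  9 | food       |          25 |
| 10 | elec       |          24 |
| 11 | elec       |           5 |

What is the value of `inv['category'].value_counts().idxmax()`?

toys

value_counts of category:
category
toys      4
tools     2
food      2
elec      2
books     1
garden    1
Name: count, dtype: int64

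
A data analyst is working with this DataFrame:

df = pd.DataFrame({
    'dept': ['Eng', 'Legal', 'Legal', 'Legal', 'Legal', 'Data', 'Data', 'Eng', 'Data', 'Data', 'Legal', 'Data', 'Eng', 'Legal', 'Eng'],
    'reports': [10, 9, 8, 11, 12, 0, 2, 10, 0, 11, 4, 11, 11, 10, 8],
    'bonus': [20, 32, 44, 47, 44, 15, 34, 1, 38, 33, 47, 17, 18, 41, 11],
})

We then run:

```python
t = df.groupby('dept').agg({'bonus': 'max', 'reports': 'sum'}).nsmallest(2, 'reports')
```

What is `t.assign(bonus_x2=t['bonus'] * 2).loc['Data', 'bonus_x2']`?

76

group by dept: max(bonus), sum(reports):
       bonus  reports
dept                 
Data      38       24
Eng       20       39
Legal     47       54
take 2 rows with smallest reports:
      bonus  reports
dept                
Data     38       24
Eng      20       39
add column bonus_x2 = t['bonus'] * 2:
      bonus  reports  bonus_x2
dept                          
Data     38       24        76
Eng      20       39        40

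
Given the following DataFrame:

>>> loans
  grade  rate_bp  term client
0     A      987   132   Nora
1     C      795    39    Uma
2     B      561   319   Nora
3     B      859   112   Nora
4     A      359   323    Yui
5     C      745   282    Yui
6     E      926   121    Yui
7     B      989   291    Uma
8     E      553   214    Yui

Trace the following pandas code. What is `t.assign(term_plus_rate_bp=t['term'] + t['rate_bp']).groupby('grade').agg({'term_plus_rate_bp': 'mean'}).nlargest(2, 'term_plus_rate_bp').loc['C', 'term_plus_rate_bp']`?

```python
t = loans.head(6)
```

930.5

take first 6 rows:
  grade  rate_bp  term client
0     A      987   132   Nora
1     C      795    39    Uma
2     B      561   319   Nora
3     B      859   112   Nora
4     A      359   323    Yui
5     C      745   282    Yui
add column term_plus_rate_bp = t['term'] + t['rate_bp']:
  grade  rate_bp  term client  term_plus_rate_bp
0     A      987   132   Nora               1119
1     C      795    39    Uma                834
2     B      561   319   Nora                880
3     B      859   112   Nora                971
4     A      359   323    Yui                682
5     C      745   282    Yui               1027
group by grade, mean of term_plus_rate_bp:
       term_plus_rate_bp
grade                   
A                  900.5
B                  925.5
C                  930.5
take 2 rows with largest term_plus_rate_bp:
       term_plus_rate_bp
grade                   
C                  930.5
B                  925.5
Reading off the value at row 'C', column 'term_plus_rate_bp', we get 930.5.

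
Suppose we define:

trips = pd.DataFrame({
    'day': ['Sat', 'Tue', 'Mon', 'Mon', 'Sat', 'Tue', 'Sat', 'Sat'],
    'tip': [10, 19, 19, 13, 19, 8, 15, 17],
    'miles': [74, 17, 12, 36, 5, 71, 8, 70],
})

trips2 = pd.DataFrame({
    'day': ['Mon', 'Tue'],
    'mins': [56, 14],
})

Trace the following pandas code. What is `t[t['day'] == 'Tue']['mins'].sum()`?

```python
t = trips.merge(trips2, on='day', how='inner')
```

merge on 'day' (how='inner') → 4 rows:
   day  tip  miles  mins
0  Tue   19     17    14
1  Mon   19     12    56
2  Mon   13     36    56
3  Tue    8     71    14
filter rows where day == 'Tue':
   day  tip  miles  mins
0  Tue   19     17    14
3  Tue    8     71    14
Taking the sum of column 'mins' gives 28.

28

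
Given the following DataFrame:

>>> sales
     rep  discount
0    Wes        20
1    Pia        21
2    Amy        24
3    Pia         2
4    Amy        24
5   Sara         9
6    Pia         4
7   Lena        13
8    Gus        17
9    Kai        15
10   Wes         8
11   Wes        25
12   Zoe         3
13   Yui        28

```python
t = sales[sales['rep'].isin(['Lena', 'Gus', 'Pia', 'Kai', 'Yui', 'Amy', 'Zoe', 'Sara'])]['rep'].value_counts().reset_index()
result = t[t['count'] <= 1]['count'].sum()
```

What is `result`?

6

filter rows where rep in ['Lena', 'Gus', 'Pia', 'Kai', 'Yui', 'Amy', 'Zoe', 'Sara']:
     rep  discount
1    Pia        21
2    Amy        24
3    Pia         2
4    Amy        24
5   Sara         9
6    Pia         4
7   Lena        13
8    Gus        17
9    Kai        15
12   Zoe         3
13   Yui        28
value_counts of rep:
rep
Pia     3
Amy     2
Sara    1
Lena    1
Gus     1
Kai     1
Zoe     1
Yui     1
Name: count, dtype: int64
reset_index():
    rep  count
0   Pia      3
1   Amy      2
2  Sara      1
3  Lena      1
4   Gus      1
5   Kai      1
6   Zoe      1
7   Yui      1
filter rows where count <= 1:
    rep  count
2  Sara      1
3  Lena      1
4   Gus      1
5   Kai      1
6   Zoe      1
7   Yui      1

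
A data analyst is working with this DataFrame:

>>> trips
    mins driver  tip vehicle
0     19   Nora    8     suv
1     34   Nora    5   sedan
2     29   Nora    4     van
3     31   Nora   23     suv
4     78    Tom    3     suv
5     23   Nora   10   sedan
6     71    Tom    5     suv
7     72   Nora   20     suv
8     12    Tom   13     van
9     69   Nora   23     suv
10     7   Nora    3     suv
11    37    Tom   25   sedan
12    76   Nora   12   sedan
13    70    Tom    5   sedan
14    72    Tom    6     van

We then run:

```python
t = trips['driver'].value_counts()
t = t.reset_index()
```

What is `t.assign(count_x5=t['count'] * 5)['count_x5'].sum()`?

value_counts of driver:
driver
Nora    9
Tom     6
Name: count, dtype: int64
reset_index():
  driver  count
0   Nora      9
1    Tom      6
add column count_x5 = t['count'] * 5:
  driver  count  count_x5
0   Nora      9        45
1    Tom      6        30

75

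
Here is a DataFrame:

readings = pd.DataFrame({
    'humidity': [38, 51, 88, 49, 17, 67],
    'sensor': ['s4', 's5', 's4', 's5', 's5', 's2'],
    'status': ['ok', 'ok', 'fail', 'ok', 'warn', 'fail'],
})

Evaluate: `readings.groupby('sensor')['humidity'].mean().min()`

39.0

group by sensor, mean of humidity:
sensor
s2    67.0
s4    63.0
s5    39.0
Name: humidity, dtype: float64
So min() = 39.0.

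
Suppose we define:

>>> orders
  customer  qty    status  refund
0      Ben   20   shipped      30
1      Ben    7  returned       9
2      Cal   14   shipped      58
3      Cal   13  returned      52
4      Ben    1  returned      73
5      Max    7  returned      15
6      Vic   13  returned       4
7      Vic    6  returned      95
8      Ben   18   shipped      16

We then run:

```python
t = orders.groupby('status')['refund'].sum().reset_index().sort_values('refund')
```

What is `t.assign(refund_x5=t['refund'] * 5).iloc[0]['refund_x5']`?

520

group by status, sum of refund:
status
returned    248
shipped     104
Name: refund, dtype: int64
reset_index():
     status  refund
0  returned     248
1   shipped     104
sort by refund:
     status  refund
1   shipped     104
0  returned     248
add column refund_x5 = t['refund'] * 5:
     status  refund  refund_x5
1   shipped     104        520
0  returned     248       1240
Finally, value at position 0, column 'refund_x5' = 520.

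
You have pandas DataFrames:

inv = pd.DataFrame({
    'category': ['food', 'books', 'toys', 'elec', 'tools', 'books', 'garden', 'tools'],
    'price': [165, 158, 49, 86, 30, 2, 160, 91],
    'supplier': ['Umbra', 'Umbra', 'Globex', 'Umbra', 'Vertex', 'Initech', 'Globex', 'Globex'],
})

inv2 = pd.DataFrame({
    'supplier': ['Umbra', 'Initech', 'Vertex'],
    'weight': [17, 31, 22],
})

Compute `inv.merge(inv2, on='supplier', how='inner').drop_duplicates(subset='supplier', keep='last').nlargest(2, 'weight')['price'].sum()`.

32

merge on 'supplier' (how='inner') → 5 rows:
  category  price supplier  weight
0     food    165    Umbra      17
1    books    158    Umbra      17
2     elec     86    Umbra      17
3    tools     30   Vertex      22
4    books      2  Initech      31
drop duplicate supplier (keep=last):
  category  price supplier  weight
2     elec     86    Umbra      17
3    tools     30   Vertex      22
4    books      2  Initech      31
take 2 rows with largest weight:
  category  price supplier  weight
4    books      2  Initech      31
3    tools     30   Vertex      22
Reading off the sum of column 'price', we get 32.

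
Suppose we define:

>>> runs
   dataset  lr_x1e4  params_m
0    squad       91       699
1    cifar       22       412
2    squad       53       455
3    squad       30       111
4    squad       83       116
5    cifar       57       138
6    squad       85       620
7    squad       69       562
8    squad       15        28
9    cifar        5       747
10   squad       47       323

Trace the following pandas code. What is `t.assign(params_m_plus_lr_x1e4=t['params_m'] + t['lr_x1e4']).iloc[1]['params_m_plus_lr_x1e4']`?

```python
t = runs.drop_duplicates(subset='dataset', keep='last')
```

drop duplicate dataset (keep=last):
   dataset  lr_x1e4  params_m
9    cifar        5       747
10   squad       47       323
add column params_m_plus_lr_x1e4 = t['params_m'] + t['lr_x1e4']:
   dataset  lr_x1e4  params_m  params_m_plus_lr_x1e4
9    cifar        5       747                    752
10   squad       47       323                    370
Taking the value at position 1, column 'params_m_plus_lr_x1e4' gives 370.

370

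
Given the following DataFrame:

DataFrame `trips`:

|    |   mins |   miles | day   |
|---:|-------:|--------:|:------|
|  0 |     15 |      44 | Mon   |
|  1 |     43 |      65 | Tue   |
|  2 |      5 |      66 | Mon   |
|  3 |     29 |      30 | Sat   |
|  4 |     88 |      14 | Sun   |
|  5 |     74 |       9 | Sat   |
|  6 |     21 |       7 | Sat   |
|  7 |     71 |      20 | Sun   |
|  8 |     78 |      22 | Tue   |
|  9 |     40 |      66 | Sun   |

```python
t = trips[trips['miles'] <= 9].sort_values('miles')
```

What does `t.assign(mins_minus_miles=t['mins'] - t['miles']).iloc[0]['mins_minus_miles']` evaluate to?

14

filter rows where miles <= 9:
   mins  miles  day
5    74      9  Sat
6    21      7  Sat
sort by miles:
   mins  miles  day
6    21      7  Sat
5    74      9  Sat
add column mins_minus_miles = t['mins'] - t['miles']:
   mins  miles  day  mins_minus_miles
6    21      7  Sat                14
5    74      9  Sat                65
value at position 0, column 'mins_minus_miles' → 14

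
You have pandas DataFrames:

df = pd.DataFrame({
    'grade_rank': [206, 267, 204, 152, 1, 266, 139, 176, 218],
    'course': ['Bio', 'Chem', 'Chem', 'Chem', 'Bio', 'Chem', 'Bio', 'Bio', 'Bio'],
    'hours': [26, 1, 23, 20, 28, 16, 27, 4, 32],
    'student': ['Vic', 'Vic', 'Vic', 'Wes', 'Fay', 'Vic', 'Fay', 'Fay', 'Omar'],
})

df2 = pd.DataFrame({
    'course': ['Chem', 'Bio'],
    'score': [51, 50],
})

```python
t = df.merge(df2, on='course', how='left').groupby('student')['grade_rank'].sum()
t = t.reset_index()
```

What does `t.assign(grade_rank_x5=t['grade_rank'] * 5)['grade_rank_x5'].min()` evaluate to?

merge on 'course' (how='left') → 9 rows:
   grade_rank course  hours student  score
0         206    Bio     26     Vic     50
1         267   Chem      1     Vic     51
2         204   Chem     23     Vic     51
3         152   Chem     20     Wes     51
4           1    Bio     28     Fay     50
5         266   Chem     16     Vic     51
6         139    Bio     27     Fay     50
7         176    Bio      4     Fay     50
8         218    Bio     32    Omar     50
group by student, sum of grade_rank:
student
Fay     316
Omar    218
Vic     943
Wes     152
Name: grade_rank, dtype: int64
reset_index():
  student  grade_rank
0     Fay         316
1    Omar         218
2     Vic         943
3     Wes         152
add column grade_rank_x5 = t['grade_rank'] * 5:
  student  grade_rank  grade_rank_x5
0     Fay         316           1580
1    Omar         218           1090
2     Vic         943           4715
3     Wes         152            760
Finally, min of column 'grade_rank_x5' = 760.

760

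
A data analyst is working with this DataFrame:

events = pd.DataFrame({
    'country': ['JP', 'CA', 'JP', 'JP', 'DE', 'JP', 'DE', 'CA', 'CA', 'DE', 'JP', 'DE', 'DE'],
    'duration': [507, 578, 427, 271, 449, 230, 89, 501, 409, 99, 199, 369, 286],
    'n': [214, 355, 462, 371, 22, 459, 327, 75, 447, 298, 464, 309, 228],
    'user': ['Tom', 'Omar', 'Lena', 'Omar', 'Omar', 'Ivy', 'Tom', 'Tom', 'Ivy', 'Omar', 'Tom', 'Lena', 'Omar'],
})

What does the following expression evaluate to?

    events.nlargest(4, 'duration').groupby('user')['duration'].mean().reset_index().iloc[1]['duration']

504.0

take 4 rows with largest duration:
  country  duration    n  user
1      CA       578  355  Omar
0      JP       507  214   Tom
7      CA       501   75   Tom
4      DE       449   22  Omar
group by user, mean of duration:
user
Omar    513.5
Tom     504.0
Name: duration, dtype: float64
reset_index():
   user  duration
0  Omar     513.5
1   Tom     504.0
Reading off the value at position 1, column 'duration', we get 504.0.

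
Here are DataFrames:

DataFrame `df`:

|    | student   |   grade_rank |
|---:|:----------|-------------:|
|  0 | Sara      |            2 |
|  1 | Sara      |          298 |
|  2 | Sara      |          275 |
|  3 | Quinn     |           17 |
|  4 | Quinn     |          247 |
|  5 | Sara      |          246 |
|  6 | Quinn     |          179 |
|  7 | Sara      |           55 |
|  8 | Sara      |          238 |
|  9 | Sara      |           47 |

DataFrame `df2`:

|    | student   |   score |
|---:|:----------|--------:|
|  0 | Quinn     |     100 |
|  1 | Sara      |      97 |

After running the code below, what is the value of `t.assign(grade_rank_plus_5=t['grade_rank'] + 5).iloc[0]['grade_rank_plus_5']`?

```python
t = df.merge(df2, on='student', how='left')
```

merge on 'student' (how='left') → 10 rows:
  student  grade_rank  score
0    Sara           2     97
1    Sara         298     97
2    Sara         275     97
3   Quinn          17    100
4   Quinn         247    100
5    Sara         246     97
6   Quinn         179    100
7    Sara          55     97
8    Sara         238     97
9    Sara          47     97
add column grade_rank_plus_5 = t['grade_rank'] + 5:
  student  grade_rank  score  grade_rank_plus_5
0    Sara           2     97                  7
1    Sara         298     97                303
2    Sara         275     97                280
3   Quinn          17    100                 22
4   Quinn         247    100                252
5    Sara         246     97                251
6   Quinn         179    100                184
7    Sara          55     97                 60
8    Sara         238     97                243
9    Sara          47     97                 52

7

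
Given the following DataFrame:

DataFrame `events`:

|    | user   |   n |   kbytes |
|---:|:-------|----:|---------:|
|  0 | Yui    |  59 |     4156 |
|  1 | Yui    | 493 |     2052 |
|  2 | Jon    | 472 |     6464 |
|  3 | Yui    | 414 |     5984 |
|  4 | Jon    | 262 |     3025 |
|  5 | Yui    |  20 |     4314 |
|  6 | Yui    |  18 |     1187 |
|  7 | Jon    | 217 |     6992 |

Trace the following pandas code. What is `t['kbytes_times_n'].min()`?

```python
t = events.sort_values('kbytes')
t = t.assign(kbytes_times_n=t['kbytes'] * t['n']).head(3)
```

21366

sort by kbytes:
  user    n  kbytes
6  Yui   18    1187
1  Yui  493    2052
4  Jon  262    3025
0  Yui   59    4156
5  Yui   20    4314
3  Yui  414    5984
2  Jon  472    6464
7  Jon  217    6992
add column kbytes_times_n = t['kbytes'] * t['n']:
  user    n  kbytes  kbytes_times_n
6  Yui   18    1187           21366
1  Yui  493    2052         1011636
4  Jon  262    3025          792550
0  Yui   59    4156          245204
5  Yui   20    4314           86280
3  Yui  414    5984         2477376
2  Jon  472    6464         3051008
7  Jon  217    6992         1517264
take first 3 rows:
  user    n  kbytes  kbytes_times_n
6  Yui   18    1187           21366
1  Yui  493    2052         1011636
4  Jon  262    3025          792550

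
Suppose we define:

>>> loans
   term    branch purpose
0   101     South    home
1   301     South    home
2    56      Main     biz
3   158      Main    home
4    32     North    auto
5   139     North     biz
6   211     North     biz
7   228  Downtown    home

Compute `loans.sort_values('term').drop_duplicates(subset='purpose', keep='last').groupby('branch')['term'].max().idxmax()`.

sort by term:
   term    branch purpose
4    32     North    auto
2    56      Main     biz
0   101     South    home
5   139     North     biz
3   158      Main    home
6   211     North     biz
7   228  Downtown    home
1   301     South    home
drop duplicate purpose (keep=last):
   term branch purpose
4    32  North    auto
6   211  North     biz
1   301  South    home
group by branch, max of term:
branch
North    211
South    301
Name: term, dtype: int64

South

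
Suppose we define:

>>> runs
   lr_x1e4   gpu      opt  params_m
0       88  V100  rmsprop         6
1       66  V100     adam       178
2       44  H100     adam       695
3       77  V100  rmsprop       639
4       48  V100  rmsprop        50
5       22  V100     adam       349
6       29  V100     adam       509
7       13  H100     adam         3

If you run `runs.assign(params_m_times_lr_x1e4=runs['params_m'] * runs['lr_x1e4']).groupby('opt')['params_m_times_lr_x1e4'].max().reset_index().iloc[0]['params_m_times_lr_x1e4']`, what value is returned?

30580

add column params_m_times_lr_x1e4 = runs['params_m'] * runs['lr_x1e4']:
   lr_x1e4   gpu      opt  params_m  params_m_times_lr_x1e4
0       88  V100  rmsprop         6                     528
1       66  V100     adam       178                   11748
2       44  H100     adam       695                   30580
3       77  V100  rmsprop       639                   49203
4       48  V100  rmsprop        50                    2400
5       22  V100     adam       349                    7678
6       29  V100     adam       509                   14761
7       13  H100     adam         3                      39
group by opt, max of params_m_times_lr_x1e4:
opt
adam       30580
rmsprop    49203
Name: params_m_times_lr_x1e4, dtype: int64
reset_index():
       opt  params_m_times_lr_x1e4
0     adam                   30580
1  rmsprop                   49203
Then the value at position 0, column 'params_m_times_lr_x1e4': 30580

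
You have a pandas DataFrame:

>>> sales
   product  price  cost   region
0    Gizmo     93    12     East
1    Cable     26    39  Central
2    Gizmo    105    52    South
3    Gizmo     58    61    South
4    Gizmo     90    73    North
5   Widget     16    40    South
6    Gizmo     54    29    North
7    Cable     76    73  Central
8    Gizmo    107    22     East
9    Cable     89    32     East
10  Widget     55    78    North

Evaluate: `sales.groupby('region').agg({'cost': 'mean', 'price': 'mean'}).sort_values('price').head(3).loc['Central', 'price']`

group by region: mean(cost), mean(price):
         cost      price
region                  
Central  56.0  51.000000
East     22.0  96.333333
North    60.0  66.333333
South    51.0  59.666667
sort by price:
         cost      price
region                  
Central  56.0  51.000000
South    51.0  59.666667
North    60.0  66.333333
East     22.0  96.333333
take first 3 rows:
         cost      price
region                  
Central  56.0  51.000000
South    51.0  59.666667
North    60.0  66.333333
value at row 'Central', column 'price' → 51.0

51.0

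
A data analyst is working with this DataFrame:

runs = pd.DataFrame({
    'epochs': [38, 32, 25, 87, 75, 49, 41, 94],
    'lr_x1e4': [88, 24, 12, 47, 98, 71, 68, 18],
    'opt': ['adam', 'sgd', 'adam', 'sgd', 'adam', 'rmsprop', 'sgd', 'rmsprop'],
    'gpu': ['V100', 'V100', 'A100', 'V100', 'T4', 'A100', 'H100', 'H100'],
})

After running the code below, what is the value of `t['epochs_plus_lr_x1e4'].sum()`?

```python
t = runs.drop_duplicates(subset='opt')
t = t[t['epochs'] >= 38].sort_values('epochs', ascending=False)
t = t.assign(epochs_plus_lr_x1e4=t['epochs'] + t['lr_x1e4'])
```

drop duplicate opt (keep=first):
   epochs  lr_x1e4      opt   gpu
0      38       88     adam  V100
1      32       24      sgd  V100
5      49       71  rmsprop  A100
filter rows where epochs >= 38:
   epochs  lr_x1e4      opt   gpu
0      38       88     adam  V100
5      49       71  rmsprop  A100
sort by epochs descending:
   epochs  lr_x1e4      opt   gpu
5      49       71  rmsprop  A100
0      38       88     adam  V100
add column epochs_plus_lr_x1e4 = t['epochs'] + t['lr_x1e4']:
   epochs  lr_x1e4      opt   gpu  epochs_plus_lr_x1e4
5      49       71  rmsprop  A100                  120
0      38       88     adam  V100                  126

246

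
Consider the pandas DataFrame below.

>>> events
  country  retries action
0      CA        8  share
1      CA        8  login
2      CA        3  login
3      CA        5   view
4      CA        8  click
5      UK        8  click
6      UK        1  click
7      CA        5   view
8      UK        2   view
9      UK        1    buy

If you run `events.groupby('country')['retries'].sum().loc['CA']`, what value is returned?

37

group by country, sum of retries:
country
CA    37
UK    12
Name: retries, dtype: int64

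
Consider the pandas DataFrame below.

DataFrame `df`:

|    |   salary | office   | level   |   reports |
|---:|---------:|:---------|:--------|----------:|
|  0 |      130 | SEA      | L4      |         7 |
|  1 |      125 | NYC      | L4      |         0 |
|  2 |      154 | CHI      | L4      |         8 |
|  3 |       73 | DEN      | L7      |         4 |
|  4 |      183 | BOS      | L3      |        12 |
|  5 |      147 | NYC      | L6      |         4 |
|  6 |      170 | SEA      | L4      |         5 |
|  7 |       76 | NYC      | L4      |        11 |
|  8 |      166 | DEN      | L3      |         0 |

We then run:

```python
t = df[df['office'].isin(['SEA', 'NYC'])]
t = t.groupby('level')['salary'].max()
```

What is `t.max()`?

filter rows where office in ['SEA', 'NYC']:
   salary office level  reports
0     130    SEA    L4        7
1     125    NYC    L4        0
5     147    NYC    L6        4
6     170    SEA    L4        5
7      76    NYC    L4       11
group by level, max of salary:
level
L4    170
L6    147
Name: salary, dtype: int64
So max() = 170.

170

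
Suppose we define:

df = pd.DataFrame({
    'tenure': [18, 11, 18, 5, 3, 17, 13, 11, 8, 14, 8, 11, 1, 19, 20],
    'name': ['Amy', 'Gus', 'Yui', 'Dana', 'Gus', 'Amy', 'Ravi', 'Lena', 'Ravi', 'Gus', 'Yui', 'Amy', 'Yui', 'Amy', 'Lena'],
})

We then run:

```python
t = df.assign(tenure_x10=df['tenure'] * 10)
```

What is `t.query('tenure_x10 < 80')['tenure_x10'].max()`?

add column tenure_x10 = df['tenure'] * 10:
    tenure  name  tenure_x10
0       18   Amy         180
1       11   Gus         110
2       18   Yui         180
3        5  Dana          50
4        3   Gus          30
5       17   Amy         170
6       13  Ravi         130
7       11  Lena         110
8        8  Ravi          80
9       14   Gus         140
10       8   Yui          80
11      11   Amy         110
12       1   Yui          10
13      19   Amy         190
14      20  Lena         200
filter rows where tenure_x10 < 80:
    tenure  name  tenure_x10
3        5  Dana          50
4        3   Gus          30
12       1   Yui          10

50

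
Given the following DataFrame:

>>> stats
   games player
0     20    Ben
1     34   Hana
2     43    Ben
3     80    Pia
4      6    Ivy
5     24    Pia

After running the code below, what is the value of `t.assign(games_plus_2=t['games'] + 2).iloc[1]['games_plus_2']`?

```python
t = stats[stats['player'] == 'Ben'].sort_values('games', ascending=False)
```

22

filter rows where player == 'Ben':
   games player
0     20    Ben
2     43    Ben
sort by games descending:
   games player
2     43    Ben
0     20    Ben
add column games_plus_2 = t['games'] + 2:
   games player  games_plus_2
2     43    Ben            45
0     20    Ben            22
Then the value at position 1, column 'games_plus_2': 22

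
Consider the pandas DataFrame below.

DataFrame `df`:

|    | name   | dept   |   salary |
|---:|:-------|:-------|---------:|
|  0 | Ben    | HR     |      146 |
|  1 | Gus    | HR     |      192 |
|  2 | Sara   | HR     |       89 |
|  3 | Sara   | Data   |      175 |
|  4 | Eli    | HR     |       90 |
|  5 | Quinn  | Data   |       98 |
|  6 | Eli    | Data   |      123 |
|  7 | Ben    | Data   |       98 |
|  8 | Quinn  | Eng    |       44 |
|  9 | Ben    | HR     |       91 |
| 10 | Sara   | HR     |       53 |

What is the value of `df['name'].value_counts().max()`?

3

value_counts of name:
name
Ben      3
Sara     3
Eli      2
Quinn    2
Gus      1
Name: count, dtype: int64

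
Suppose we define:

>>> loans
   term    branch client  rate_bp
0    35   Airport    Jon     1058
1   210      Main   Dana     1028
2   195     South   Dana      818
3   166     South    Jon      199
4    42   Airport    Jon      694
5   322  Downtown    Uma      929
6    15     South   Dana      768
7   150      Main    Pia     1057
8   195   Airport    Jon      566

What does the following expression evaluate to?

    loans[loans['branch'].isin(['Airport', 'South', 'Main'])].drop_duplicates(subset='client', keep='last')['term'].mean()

filter rows where branch in ['Airport', 'South', 'Main']:
   term   branch client  rate_bp
0    35  Airport    Jon     1058
1   210     Main   Dana     1028
2   195    South   Dana      818
3   166    South    Jon      199
4    42  Airport    Jon      694
6    15    South   Dana      768
7   150     Main    Pia     1057
8   195  Airport    Jon      566
drop duplicate client (keep=last):
   term   branch client  rate_bp
6    15    South   Dana      768
7   150     Main    Pia     1057
8   195  Airport    Jon      566
So mean() = 120.0.

120.0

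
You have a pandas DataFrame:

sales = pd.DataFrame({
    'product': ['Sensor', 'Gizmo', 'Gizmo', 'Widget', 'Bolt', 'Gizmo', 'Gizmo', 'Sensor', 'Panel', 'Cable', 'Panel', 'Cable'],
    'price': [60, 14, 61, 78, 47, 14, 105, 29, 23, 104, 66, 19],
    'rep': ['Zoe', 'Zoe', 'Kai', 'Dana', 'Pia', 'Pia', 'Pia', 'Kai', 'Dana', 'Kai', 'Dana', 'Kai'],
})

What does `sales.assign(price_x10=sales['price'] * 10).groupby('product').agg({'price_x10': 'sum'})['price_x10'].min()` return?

470

add column price_x10 = sales['price'] * 10:
   product  price   rep  price_x10
0   Sensor     60   Zoe        600
1    Gizmo     14   Zoe        140
2    Gizmo     61   Kai        610
3   Widget     78  Dana        780
4     Bolt     47   Pia        470
5    Gizmo     14   Pia        140
6    Gizmo    105   Pia       1050
7   Sensor     29   Kai        290
8    Panel     23  Dana        230
9    Cable    104   Kai       1040
10   Panel     66  Dana        660
11   Cable     19   Kai        190
group by product, sum of price_x10:
         price_x10
product           
Bolt           470
Cable         1230
Gizmo         1940
Panel          890
Sensor         890
Widget         780
The min of column 'price_x10' is 470.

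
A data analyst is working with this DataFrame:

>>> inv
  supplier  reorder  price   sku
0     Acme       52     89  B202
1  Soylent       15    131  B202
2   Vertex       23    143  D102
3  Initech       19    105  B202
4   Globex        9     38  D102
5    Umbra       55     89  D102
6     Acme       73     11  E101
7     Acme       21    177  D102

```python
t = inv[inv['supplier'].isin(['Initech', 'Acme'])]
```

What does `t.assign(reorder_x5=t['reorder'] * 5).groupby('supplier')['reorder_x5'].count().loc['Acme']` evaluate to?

filter rows where supplier in ['Initech', 'Acme']:
  supplier  reorder  price   sku
0     Acme       52     89  B202
3  Initech       19    105  B202
6     Acme       73     11  E101
7     Acme       21    177  D102
add column reorder_x5 = t['reorder'] * 5:
  supplier  reorder  price   sku  reorder_x5
0     Acme       52     89  B202         260
3  Initech       19    105  B202          95
6     Acme       73     11  E101         365
7     Acme       21    177  D102         105
group by supplier, count of reorder_x5:
supplier
Acme       3
Initech    1
Name: reorder_x5, dtype: int64
value at index 'Acme' → 3

3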